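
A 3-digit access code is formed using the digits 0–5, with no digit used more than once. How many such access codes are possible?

120

This is a permutation of 3 out of 6: P(6,3) = 6!/3!.
6 × 5 × 4 = 120.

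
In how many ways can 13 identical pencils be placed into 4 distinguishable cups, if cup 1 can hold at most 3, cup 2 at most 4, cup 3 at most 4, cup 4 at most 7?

50

By stars and bars, unrestricted non-negative solutions to x_1+…+x_4 = 13 number C(13+3,3) = 560.
Subtract solutions that violate a single cap (substitute x_i' = x_i − (cap_i+1)): x_1 ≥ 4 gives C(12,3) = 220; x_2 ≥ 5 gives C(11,3) = 165; x_3 ≥ 5 gives C(11,3) = 165; x_4 ≥ 8 gives C(8,3) = 56. Together 606.
Add back pairs where two caps are both exceeded: 35 + 35 + 4 + 20 + 1 + 1 = 96.
By inclusion–exclusion the count is 560 − 606 + 96 = 50.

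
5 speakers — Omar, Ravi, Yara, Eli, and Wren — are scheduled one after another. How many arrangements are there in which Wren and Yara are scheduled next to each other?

Place the 3 others and the Wren-Yara pair as 4 objects in a line; the pair has 2 internal arrangements.
So the count is 2·(4)! = 48.

48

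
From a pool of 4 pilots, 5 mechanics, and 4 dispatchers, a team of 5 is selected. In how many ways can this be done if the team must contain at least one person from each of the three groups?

With no constraint there are C(13,5) = 1287 possible selections.
Subtract selections that omit an entire group: no pilots → C(9,5) = 126; no mechanics → C(8,5) = 56; no dispatchers → C(9,5) = 126.
Add back selections omitting two groups (i.e. drawn from a single group): C(4,5) + C(5,5) + C(4,5) = 1.
By inclusion–exclusion: 1287 − 308 + 1 = 980.

980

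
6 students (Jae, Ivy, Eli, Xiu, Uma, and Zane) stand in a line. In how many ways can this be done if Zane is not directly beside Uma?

480

There are 6! = 720 arrangements in all. If Zane and Uma are adjacent, merging them into one block gives 2·(5)! = 240 arrangements.
Complementary counting: 720 − 240 = 480.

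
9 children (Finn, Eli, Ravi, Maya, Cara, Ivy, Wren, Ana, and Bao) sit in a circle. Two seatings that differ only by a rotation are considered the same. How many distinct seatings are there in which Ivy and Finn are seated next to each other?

Treat {Ivy, Finn} as one unit (2 internal orders) and seat the resulting 8 units around the table: (7)! circular arrangements.
So 2 × (7)! = 2 × 5040 = 10080.

10080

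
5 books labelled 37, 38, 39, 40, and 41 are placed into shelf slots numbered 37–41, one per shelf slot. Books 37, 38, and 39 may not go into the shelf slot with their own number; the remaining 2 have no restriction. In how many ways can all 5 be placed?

Let Aᵢ (for i ∈ {37, 38, 39}) be the placements that put book i in its forbidden shelf slot. Any j of these fix j positions, leaving (5−j)! ways to fill the rest, and there are C(3,j) ways to pick which j.
By inclusion–exclusion, the number of valid placements is Σ_{j=0}^{3} (−1)^j C(3,j)·(5−j)!.
Computing: 120 − 72 + 18 − 2 = 64.

64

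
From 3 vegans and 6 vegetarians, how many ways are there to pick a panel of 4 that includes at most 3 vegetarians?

111

Split by how many vegetarians are chosen (0 through 3).
Sum: C(6,0)·C(3,4) + C(6,1)·C(3,3) + C(6,2)·C(3,2) + C(6,3)·C(3,1) = 0 + 6 + 45 + 60 = 111.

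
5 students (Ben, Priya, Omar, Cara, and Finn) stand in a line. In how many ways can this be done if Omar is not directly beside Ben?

72

Of the 5! = 120 arrangements, those with Omar and Ben adjacent number 2 × 4! = 48 (treat the pair as a block with 2 internal orders).
Complementary counting: 120 − 48 = 72.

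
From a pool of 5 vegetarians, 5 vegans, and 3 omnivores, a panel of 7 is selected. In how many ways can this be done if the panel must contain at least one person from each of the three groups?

1580

With no constraint there are C(13,7) = 1716 possible selections.
Selections missing a whole group: no vegetarians → C(8,7) = 8; no vegans → C(8,7) = 8; no omnivores → C(10,7) = 120.
Add back selections omitting two groups (i.e. drawn from a single group): C(5,7) + C(5,7) + C(3,7) = 0.
By inclusion–exclusion: 1716 − 136 + 0 = 1580.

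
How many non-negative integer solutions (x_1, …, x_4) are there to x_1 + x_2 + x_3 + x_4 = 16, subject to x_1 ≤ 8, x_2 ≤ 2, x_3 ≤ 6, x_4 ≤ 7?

Without the upper bounds there are C(19,3) = 969 ways to split 16 among 4 variables.
Subtract solutions that violate a single cap (substitute x_i' = x_i − (cap_i+1)): x_1 ≥ 9 gives C(10,3) = 120; x_2 ≥ 3 gives C(16,3) = 560; x_3 ≥ 7 gives C(12,3) = 220; x_4 ≥ 8 gives C(11,3) = 165. Together 1065.
Add back pairs where two caps are both exceeded: 35 + 1 + 0 + 84 + 56 + 4 = 180.
By inclusion–exclusion the count is 969 − 1065 + 180 = 84.

84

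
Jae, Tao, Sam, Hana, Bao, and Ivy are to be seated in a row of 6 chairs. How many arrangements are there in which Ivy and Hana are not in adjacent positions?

There are 6! = 720 arrangements in all. If Ivy and Hana are adjacent, merging them into one block gives 2·(5)! = 240 arrangements.
Complementary counting: 720 − 240 = 480.

480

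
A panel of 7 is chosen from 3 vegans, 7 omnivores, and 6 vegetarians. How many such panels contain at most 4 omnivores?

10620

Split by how many omnivores are chosen (0 through 4).
Sum: C(7,0)·C(9,7) + C(7,1)·C(9,6) + C(7,2)·C(9,5) + C(7,3)·C(9,4) + C(7,4)·C(9,3) = 36 + 588 + 2646 + 4410 + 2940 = 10620.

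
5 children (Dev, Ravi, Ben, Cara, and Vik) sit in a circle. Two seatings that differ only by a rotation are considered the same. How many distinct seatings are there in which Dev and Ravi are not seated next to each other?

Without the restriction there are (4)! = 24 seatings.
Those with Dev next to Ravi: fuse the pair into one unit and seat 4 units around a circle — 2·(3)! = 12.
Subtracting, 24 − 12 = 12.

12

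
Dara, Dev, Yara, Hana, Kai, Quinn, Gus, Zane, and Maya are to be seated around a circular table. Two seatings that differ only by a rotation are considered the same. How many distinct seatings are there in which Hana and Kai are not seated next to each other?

All circular seatings of 9 people number (8)! = 40320.
Those with Hana next to Kai: fuse the pair into one unit and seat 8 units around a circle — 2·(7)! = 10080.
Subtracting, 40320 − 10080 = 30240.

30240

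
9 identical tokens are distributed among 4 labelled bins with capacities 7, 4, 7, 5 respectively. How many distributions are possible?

Without the upper bounds there are C(12,3) = 220 ways to split 9 among 4 bins.
Subtract solutions that violate a single cap (substitute x_i' = x_i − (cap_i+1)): x_1 ≥ 8 gives C(4,3) = 4; x_2 ≥ 5 gives C(7,3) = 35; x_3 ≥ 8 gives C(4,3) = 4; x_4 ≥ 6 gives C(6,3) = 20. Together 63.
No two caps can be exceeded simultaneously, so the pair terms are all 0.
By inclusion–exclusion the count is 220 − 63 + 0 = 157.

157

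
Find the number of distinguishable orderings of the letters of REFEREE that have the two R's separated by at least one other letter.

75

Total arrangements of REFEREE: 7!/(4!·2!) = 105.
If the two R's are adjacent, glue them into one block, leaving 6 items to arrange: (6)!/(4!) = 30 ways.
Subtracting, 105 − 30 = 75 arrangements keep the R's apart.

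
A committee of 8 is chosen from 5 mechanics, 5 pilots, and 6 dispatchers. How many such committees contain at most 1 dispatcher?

765

Split by how many dispatchers are chosen (0 through 1).
Sum: C(6,0)·C(10,8) + C(6,1)·C(10,7) = 45 + 720 = 765.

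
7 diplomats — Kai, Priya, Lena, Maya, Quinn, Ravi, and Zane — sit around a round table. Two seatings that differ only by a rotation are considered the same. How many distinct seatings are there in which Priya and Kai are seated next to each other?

Glue Priya and Kai into a block (2 internal orders). Seating 6 units around a circle gives (5)! arrangements.
So 2 × (5)! = 2 × 120 = 240.

240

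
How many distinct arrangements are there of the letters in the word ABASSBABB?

The 9 letters of ABASSBABB have repeats: A appearing 3 times, B appearing 4 times, and S appearing twice.
The number of distinct arrangements is 9!/(4!·3!·2!) = 362880/288 = 1260.

1260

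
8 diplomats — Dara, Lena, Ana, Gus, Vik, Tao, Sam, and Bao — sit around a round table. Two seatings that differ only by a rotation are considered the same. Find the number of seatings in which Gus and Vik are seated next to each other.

1440

Glue Gus and Vik into a block (2 internal orders). Seating 7 units around a circle gives (6)! arrangements.
So 2 × (6)! = 2 × 720 = 1440.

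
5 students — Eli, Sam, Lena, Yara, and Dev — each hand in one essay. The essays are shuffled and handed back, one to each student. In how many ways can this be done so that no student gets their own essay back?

44

Let Aᵢ be the assignments in which student i gets their own essay. We want the size of the complement of A₁∪…∪A_5.
By inclusion–exclusion this is Σ_{j=0}^{5} (−1)^j C(5,j)·(5−j)!.
Computing: 120 − 120 + 60 − 20 + 5 − 1 = 44.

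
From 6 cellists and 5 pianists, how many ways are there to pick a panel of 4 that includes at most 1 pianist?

115

Split by how many pianists are chosen (0 through 1).
Sum: C(5,0)·C(6,4) + C(5,1)·C(6,3) = 15 + 100 = 115.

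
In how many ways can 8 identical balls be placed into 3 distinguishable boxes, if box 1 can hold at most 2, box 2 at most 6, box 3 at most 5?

Without the upper bounds there are C(10,2) = 45 ways to split 8 among 3 boxes.
Subtract solutions that violate a single cap (substitute x_i' = x_i − (cap_i+1)): x_1 ≥ 3 gives C(7,2) = 21; x_2 ≥ 7 gives C(3,2) = 3; x_3 ≥ 6 gives C(4,2) = 6. Together 30.
No two caps can be exceeded simultaneously, so the pair terms are all 0.
By inclusion–exclusion the count is 45 − 30 + 0 = 15.

15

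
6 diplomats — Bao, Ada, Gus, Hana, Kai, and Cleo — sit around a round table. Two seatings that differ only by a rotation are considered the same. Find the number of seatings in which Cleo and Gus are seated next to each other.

Glue Cleo and Gus into a block (2 internal orders). Seating 5 units around a circle gives (4)! arrangements.
So 2 × (4)! = 2 × 24 = 48.

48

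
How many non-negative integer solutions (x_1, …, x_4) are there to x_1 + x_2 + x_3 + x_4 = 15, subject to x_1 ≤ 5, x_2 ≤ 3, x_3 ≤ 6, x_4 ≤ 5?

By stars and bars, unrestricted non-negative solutions to x_1+…+x_4 = 15 number C(15+3,3) = 816.
Subtract solutions that violate a single cap (substitute x_i' = x_i − (cap_i+1)): x_1 ≥ 6 gives C(12,3) = 220; x_2 ≥ 4 gives C(14,3) = 364; x_3 ≥ 7 gives C(11,3) = 165; x_4 ≥ 6 gives C(12,3) = 220. Together 969.
Add back pairs where two caps are both exceeded: 56 + 10 + 20 + 35 + 56 + 10 = 187.
By inclusion–exclusion the count is 816 − 969 + 187 = 34.

34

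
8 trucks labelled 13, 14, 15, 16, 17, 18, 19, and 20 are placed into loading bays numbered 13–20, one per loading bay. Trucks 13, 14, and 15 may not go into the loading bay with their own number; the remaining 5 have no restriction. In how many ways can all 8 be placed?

27240

Let Aᵢ (for i ∈ {13, 14, 15}) be the placements that put truck i in its forbidden loading bay. Any j of these fix j positions, leaving (8−j)! ways to fill the rest, and there are C(3,j) ways to pick which j.
By inclusion–exclusion, the number of valid placements is Σ_{j=0}^{3} (−1)^j C(3,j)·(8−j)!.
Computing: 40320 − 15120 + 2160 − 120 = 27240.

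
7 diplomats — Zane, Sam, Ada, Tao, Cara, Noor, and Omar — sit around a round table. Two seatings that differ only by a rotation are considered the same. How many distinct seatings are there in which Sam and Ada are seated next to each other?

Treat {Sam, Ada} as one unit (2 internal orders) and seat the resulting 6 units around the table: (5)! circular arrangements.
So 2 × (5)! = 2 × 120 = 240.

240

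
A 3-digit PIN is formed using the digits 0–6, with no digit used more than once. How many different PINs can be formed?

With no repetition, fill the 3 digits in order: 7 choices, then 6, down to 5.
That product is 7 × 6 × 5 = 210.

210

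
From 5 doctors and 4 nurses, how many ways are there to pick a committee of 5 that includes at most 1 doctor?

Split by how many doctors are chosen (0 through 1).
Sum: C(5,0)·C(4,5) + C(5,1)·C(4,4) = 0 + 5 = 5.

5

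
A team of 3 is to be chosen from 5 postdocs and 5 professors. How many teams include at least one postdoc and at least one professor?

Unrestricted: C(10,3) = 120 ways to pick any 3 of the 10.
Selections missing a whole group: no postdocs → C(5,3) = 10; no professors → C(5,3) = 10.
Both groups omitted at once is impossible, so 120 − 20 = 100.

100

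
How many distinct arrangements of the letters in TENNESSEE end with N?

840

Fix N in the last position and arrange the remaining 8 letters.
Those 8 letters have E appearing 4 times and S appearing twice, giving (8)!/(4!·2!) = 840.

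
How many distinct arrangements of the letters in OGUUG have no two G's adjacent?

Total arrangements of OGUUG: 5!/(2!·2!) = 30.
If the two G's are adjacent, glue them into one block, leaving 4 items to arrange: (4)!/(2!) = 12 ways.
Hence 30 − 12 = 18.

18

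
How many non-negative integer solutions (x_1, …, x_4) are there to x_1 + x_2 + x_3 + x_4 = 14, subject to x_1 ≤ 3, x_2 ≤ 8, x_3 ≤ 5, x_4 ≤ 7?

Without the upper bounds there are C(17,3) = 680 ways to split 14 among 4 variables.
Subtract solutions that violate a single cap (substitute x_i' = x_i − (cap_i+1)): x_1 ≥ 4 gives C(13,3) = 286; x_2 ≥ 9 gives C(8,3) = 56; x_3 ≥ 6 gives C(11,3) = 165; x_4 ≥ 8 gives C(9,3) = 84. Together 591.
Add back pairs where two caps are both exceeded: 4 + 35 + 10 + 0 + 0 + 1 = 50.
By inclusion–exclusion the count is 680 − 591 + 50 = 139.

139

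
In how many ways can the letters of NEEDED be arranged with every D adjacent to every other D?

Treat the 2 copies of D as a single block. The multiset to arrange is then {DD, E, E, E, N}, 5 items in all.
That gives (5)!/(3!) = 20 arrangements.

20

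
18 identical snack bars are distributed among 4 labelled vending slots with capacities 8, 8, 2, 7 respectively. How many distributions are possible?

85

Ignoring the caps, the number of non-negative solutions to x_1+…+x_4 = 18 is C(21,3) = 1330.
Subtract solutions that violate a single cap (substitute x_i' = x_i − (cap_i+1)): x_1 ≥ 9 gives C(12,3) = 220; x_2 ≥ 9 gives C(12,3) = 220; x_3 ≥ 3 gives C(18,3) = 816; x_4 ≥ 8 gives C(13,3) = 286. Together 1542.
Add back pairs where two caps are both exceeded: 1 + 84 + 4 + 84 + 4 + 120 = 297.
By inclusion–exclusion the count is 1330 − 1542 + 297 = 85.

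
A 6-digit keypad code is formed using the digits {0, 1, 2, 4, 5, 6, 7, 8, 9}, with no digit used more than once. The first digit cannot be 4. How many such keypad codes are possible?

The first digit has 9−1 = 8 choices (anything except 4).
The remaining 5 digits are filled from the other 8 symbols without repetition: 8 × 7 × 6 × 5 × 4 = 6720.
Total: 8 × 6720 = 53760.

53760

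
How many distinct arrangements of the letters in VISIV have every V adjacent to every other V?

12

Treat the 2 copies of V as a single block. The multiset to arrange is then {VV, I, I, S}, 4 items in all.
That gives (4)!/(2!) = 12 arrangements.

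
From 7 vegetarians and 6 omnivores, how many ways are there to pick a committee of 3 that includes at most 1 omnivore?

161

Split by how many omnivores are chosen (0 through 1).
Sum: C(6,0)·C(7,3) + C(6,1)·C(7,2) = 35 + 126 = 161.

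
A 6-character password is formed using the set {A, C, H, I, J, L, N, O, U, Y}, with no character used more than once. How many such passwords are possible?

With no repetition, fill the 6 characters in order: 10 choices, then 9, down to 5.
That product is 10 × 9 × 8 × 7 × 6 × 5 = 151200.

151200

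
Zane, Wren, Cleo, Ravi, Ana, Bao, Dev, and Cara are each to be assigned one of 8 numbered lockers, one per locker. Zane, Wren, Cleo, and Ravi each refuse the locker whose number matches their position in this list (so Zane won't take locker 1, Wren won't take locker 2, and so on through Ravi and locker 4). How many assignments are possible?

24024

Let Aᵢ (for 1 ≤ i ≤ 4) be the placements that put person i in their forbidden locker. Any j of these fix j positions, leaving (8−j)! ways to fill the rest, and there are C(4,j) ways to pick which j.
By inclusion–exclusion, the number of valid placements is Σ_{j=0}^{4} (−1)^j C(4,j)·(8−j)!.
Computing: 40320 − 20160 + 4320 − 480 + 24 = 24024.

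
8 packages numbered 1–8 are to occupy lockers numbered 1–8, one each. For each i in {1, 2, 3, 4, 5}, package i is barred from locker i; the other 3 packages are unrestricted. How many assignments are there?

Let Aᵢ (for 1 ≤ i ≤ 5) be the placements that put package i in its forbidden locker. Any j of these fix j positions, leaving (8−j)! ways to fill the rest, and there are C(5,j) ways to pick which j.
By inclusion–exclusion, the number of valid placements is Σ_{j=0}^{5} (−1)^j C(5,j)·(8−j)!.
Computing: 40320 − 25200 + 7200 − 1200 + 120 − 6 = 21234.

21234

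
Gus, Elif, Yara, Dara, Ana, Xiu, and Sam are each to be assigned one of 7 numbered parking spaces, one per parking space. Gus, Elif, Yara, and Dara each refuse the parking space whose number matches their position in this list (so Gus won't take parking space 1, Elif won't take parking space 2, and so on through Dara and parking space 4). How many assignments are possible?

Let Aᵢ (for 1 ≤ i ≤ 4) be the placements that put person i in their forbidden parking space. Any j of these fix j positions, leaving (7−j)! ways to fill the rest, and there are C(4,j) ways to pick which j.
By inclusion–exclusion, the number of valid placements is Σ_{j=0}^{4} (−1)^j C(4,j)·(7−j)!.
Computing: 5040 − 2880 + 720 − 96 + 6 = 2790.

2790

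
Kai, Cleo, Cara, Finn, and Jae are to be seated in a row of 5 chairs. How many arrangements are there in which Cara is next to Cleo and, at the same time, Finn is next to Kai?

Treat {Cara,Cleo} as one block (2 orders) and {Finn,Kai} as another (2 orders).
That leaves 3 units to arrange: 2 × 2 × 3! = 4 × 6 = 24.

24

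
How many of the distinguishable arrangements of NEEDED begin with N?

10

Fix N in the first position and arrange the remaining 5 letters.
Those 5 letters have D appearing twice and E appearing 3 times, giving (5)!/(3!·2!) = 10.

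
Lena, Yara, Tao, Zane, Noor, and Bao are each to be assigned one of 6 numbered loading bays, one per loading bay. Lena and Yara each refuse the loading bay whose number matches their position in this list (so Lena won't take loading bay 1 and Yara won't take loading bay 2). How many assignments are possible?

Let Aᵢ (for i ∈ {1, 2}) be the placements that put person i in their forbidden loading bay. Any j of these fix j positions, leaving (6−j)! ways to fill the rest, and there are C(2,j) ways to pick which j.
By inclusion–exclusion, the number of valid placements is Σ_{j=0}^{2} (−1)^j C(2,j)·(6−j)!.
Computing: 720 − 240 + 24 = 504.

504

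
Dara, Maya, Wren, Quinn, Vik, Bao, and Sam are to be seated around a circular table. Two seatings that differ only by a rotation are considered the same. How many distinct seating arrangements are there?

Seat Dara anywhere (absorbing the rotational symmetry), then permute the other 6: (6)! = 720.

720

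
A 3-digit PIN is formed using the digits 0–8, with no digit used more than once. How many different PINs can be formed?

This is a permutation of 3 out of 9: P(9,3) = 9!/6!.
9 × 8 × 7 = 504.

504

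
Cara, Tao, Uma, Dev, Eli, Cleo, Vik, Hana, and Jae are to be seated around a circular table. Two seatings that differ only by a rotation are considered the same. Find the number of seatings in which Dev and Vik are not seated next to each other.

30240

Without the restriction there are (8)! = 40320 seatings.
Seatings with Dev beside Vik: treat them as a block with 2 internal orders, giving 2 × (7)! = 10080.
Subtracting, 40320 − 10080 = 30240.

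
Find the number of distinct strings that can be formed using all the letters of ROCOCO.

The 6 letters of ROCOCO have repeats: C appearing twice and O appearing 3 times.
Dividing 6! = 720 by 3!·2! = 12 for the repeated letters gives 60.

60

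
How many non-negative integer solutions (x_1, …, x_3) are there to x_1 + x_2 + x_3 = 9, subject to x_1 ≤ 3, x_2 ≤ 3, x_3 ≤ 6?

10

Ignoring the caps, the number of non-negative solutions to x_1+…+x_3 = 9 is C(11,2) = 55.
Subtract solutions that violate a single cap (substitute x_i' = x_i − (cap_i+1)): x_1 ≥ 4 gives C(7,2) = 21; x_2 ≥ 4 gives C(7,2) = 21; x_3 ≥ 7 gives C(4,2) = 6. Together 48.
Add back pairs where two caps are both exceeded: 3 + 0 + 0 = 3.
By inclusion–exclusion the count is 55 − 48 + 3 = 10.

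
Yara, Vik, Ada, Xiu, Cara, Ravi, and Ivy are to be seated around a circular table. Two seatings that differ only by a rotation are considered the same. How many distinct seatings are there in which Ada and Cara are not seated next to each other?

480

Without the restriction there are (6)! = 720 seatings.
Seatings with Ada beside Cara: treat them as a block with 2 internal orders, giving 2 × (5)! = 240.
Subtracting, 720 − 240 = 480.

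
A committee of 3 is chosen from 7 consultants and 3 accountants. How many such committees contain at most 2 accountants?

119

Split by how many accountants are chosen (0 through 2).
Sum: C(3,0)·C(7,3) + C(3,1)·C(7,2) + C(3,2)·C(7,1) = 35 + 63 + 21 = 119.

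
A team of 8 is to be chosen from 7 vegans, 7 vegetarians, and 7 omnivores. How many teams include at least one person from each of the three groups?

194481

Total 8-person selections from all 21: C(21,8) = 203490.
Selections missing a whole group: no vegans → C(14,8) = 3003; no vegetarians → C(14,8) = 3003; no omnivores → C(14,8) = 3003.
Add back selections omitting two groups (i.e. drawn from a single group): C(7,8) + C(7,8) + C(7,8) = 0.
By inclusion–exclusion: 203490 − 9009 + 0 = 194481.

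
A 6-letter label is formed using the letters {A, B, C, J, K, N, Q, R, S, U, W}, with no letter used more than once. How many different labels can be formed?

332640

With no repetition, fill the 6 letters in order: 11 choices, then 10, down to 6.
11 × 10 × 9 × 8 × 7 × 6 = 332640.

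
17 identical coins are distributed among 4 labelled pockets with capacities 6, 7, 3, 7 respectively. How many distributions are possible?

74

Without the upper bounds there are C(20,3) = 1140 ways to split 17 among 4 pockets.
Subtract solutions that violate a single cap (substitute x_i' = x_i − (cap_i+1)): x_1 ≥ 7 gives C(13,3) = 286; x_2 ≥ 8 gives C(12,3) = 220; x_3 ≥ 4 gives C(16,3) = 560; x_4 ≥ 8 gives C(12,3) = 220. Together 1286.
Add back pairs where two caps are both exceeded: 10 + 84 + 10 + 56 + 4 + 56 = 220.
By inclusion–exclusion the count is 1140 − 1286 + 220 = 74.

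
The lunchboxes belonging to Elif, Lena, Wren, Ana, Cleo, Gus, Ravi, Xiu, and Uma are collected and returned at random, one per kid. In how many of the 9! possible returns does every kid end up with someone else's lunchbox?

133496

Let Aᵢ be the assignments in which kid i gets their own lunchbox. We want the size of the complement of A₁∪…∪A_9.
By inclusion–exclusion this is Σ_{j=0}^{9} (−1)^j C(9,j)·(9−j)!.
Computing: 362880 − 362880 + 181440 − 60480 + 15120 − 3024 + 504 − 72 + 9 − 1 = 133496.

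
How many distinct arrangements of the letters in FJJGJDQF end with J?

Fix J in the last position and arrange the remaining 7 letters.
Those 7 letters have F appearing twice and J appearing twice, giving (7)!/(2!·2!) = 1260.

1260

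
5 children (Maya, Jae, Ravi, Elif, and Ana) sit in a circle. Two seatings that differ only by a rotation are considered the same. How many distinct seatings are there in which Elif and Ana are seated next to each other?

Glue Elif and Ana into a block (2 internal orders). Seating 4 units around a circle gives (3)! arrangements.
So 2 × (3)! = 2 × 6 = 12.

12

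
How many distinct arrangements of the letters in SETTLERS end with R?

630

Fix R in the last position and arrange the remaining 7 letters.
Those 7 letters have E appearing twice, S appearing twice, and T appearing twice, giving (7)!/(2!·2!·2!) = 630.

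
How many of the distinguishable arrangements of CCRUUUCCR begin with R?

With the first slot taken by R, it remains to arrange the other 8 letters (CCUUUCCR).
Those 8 letters have C appearing 4 times and U appearing 3 times, giving (8)!/(4!·3!) = 280.

280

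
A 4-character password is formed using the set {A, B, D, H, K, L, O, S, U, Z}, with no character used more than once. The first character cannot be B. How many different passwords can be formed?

The first character has 10−1 = 9 choices (anything except B).
The remaining 3 characters are filled from the other 9 symbols without repetition: 9 × 8 × 7 = 504.
Total: 9 × 504 = 4536.

4536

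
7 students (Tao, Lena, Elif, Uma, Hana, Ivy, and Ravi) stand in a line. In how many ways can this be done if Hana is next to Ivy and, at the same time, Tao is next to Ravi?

480

Treat {Hana,Ivy} as one block (2 orders) and {Tao,Ravi} as another (2 orders).
That leaves 5 units to arrange: 2 × 2 × 5! = 4 × 120 = 480.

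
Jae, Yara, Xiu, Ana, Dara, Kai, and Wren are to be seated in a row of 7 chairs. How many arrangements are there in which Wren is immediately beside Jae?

1440

Treat {Wren, Jae} as a single unit. There are 6 units to order, and the pair itself can be ordered 2 ways.
That gives 2 × 6! = 2 × 720 = 1440.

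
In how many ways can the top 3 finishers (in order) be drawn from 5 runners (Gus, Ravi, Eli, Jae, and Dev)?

60

This is an ordered selection of 3 from 5: P(5,3).
That gives 5 × 4 × 3 = 60.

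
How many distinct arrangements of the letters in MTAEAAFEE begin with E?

3360

Fix E in the first position and arrange the remaining 8 letters.
Those 8 letters have A appearing 3 times and E appearing twice, giving (8)!/(3!·2!) = 3360.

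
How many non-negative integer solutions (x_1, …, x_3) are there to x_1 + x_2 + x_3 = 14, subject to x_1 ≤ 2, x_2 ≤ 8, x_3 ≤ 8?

12

Ignoring the caps, the number of non-negative solutions to x_1+…+x_3 = 14 is C(16,2) = 120.
Subtract solutions that violate a single cap (substitute x_i' = x_i − (cap_i+1)): x_1 ≥ 3 gives C(13,2) = 78; x_2 ≥ 9 gives C(7,2) = 21; x_3 ≥ 9 gives C(7,2) = 21. Together 120.
Add back pairs where two caps are both exceeded: 6 + 6 + 0 = 12.
By inclusion–exclusion the count is 120 − 120 + 12 = 12.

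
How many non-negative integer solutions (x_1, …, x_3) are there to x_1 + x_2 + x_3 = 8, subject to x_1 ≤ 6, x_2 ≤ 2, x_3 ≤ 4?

By stars and bars, unrestricted non-negative solutions to x_1+…+x_3 = 8 number C(8+2,2) = 45.
Subtract solutions that violate a single cap (substitute x_i' = x_i − (cap_i+1)): x_1 ≥ 7 gives C(3,2) = 3; x_2 ≥ 3 gives C(7,2) = 21; x_3 ≥ 5 gives C(5,2) = 10. Together 34.
Add back pairs where two caps are both exceeded: 0 + 0 + 1 = 1.
By inclusion–exclusion the count is 45 − 34 + 1 = 12.

12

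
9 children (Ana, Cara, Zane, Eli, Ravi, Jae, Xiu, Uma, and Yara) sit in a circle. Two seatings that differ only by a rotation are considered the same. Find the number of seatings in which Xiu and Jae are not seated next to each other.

Without the restriction there are (8)! = 40320 seatings.
Those with Xiu next to Jae: fuse the pair into one unit and seat 8 units around a circle — 2·(7)! = 10080.
Subtracting, 40320 − 10080 = 30240.

30240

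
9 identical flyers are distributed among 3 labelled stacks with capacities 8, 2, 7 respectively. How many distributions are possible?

23

Ignoring the caps, the number of non-negative solutions to x_1+…+x_3 = 9 is C(11,2) = 55.
Subtract solutions that violate a single cap (substitute x_i' = x_i − (cap_i+1)): x_1 ≥ 9 gives C(2,2) = 1; x_2 ≥ 3 gives C(8,2) = 28; x_3 ≥ 8 gives C(3,2) = 3. Together 32.
No two caps can be exceeded simultaneously, so the pair terms are all 0.
By inclusion–exclusion the count is 55 − 32 + 0 = 23.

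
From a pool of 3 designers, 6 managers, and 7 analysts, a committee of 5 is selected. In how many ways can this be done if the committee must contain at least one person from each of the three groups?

2730

Unrestricted: C(16,5) = 4368 ways to pick any 5 of the 16.
Subtract selections that omit an entire group: no designers → C(13,5) = 1287; no managers → C(10,5) = 252; no analysts → C(9,5) = 126.
Add back selections omitting two groups (i.e. drawn from a single group): C(3,5) + C(6,5) + C(7,5) = 27.
By inclusion–exclusion: 4368 − 1665 + 27 = 2730.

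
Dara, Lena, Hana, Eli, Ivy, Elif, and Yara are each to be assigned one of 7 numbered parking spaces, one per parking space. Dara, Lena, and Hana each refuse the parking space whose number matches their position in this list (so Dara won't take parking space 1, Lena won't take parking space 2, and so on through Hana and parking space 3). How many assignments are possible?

Let Aᵢ (for i ∈ {1, 2, 3}) be the placements that put person i in their forbidden parking space. Any j of these fix j positions, leaving (7−j)! ways to fill the rest, and there are C(3,j) ways to pick which j.
By inclusion–exclusion, the number of valid placements is Σ_{j=0}^{3} (−1)^j C(3,j)·(7−j)!.
Computing: 5040 − 2160 + 360 − 24 = 3216.

3216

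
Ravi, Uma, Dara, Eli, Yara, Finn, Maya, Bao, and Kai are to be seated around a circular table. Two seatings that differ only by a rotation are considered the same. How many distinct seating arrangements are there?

Around a circle, 9 distinct people have 9!/9 = (8)! = 40320 rotationally distinct seatings.

40320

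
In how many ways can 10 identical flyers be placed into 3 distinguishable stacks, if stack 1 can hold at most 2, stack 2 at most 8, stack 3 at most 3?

By stars and bars, unrestricted non-negative solutions to x_1+…+x_3 = 10 number C(10+2,2) = 66.
Subtract solutions that violate a single cap (substitute x_i' = x_i − (cap_i+1)): x_1 ≥ 3 gives C(9,2) = 36; x_2 ≥ 9 gives C(3,2) = 3; x_3 ≥ 4 gives C(8,2) = 28. Together 67.
Add back pairs where two caps are both exceeded: 0 + 10 + 0 = 10.
By inclusion–exclusion the count is 66 − 67 + 10 = 9.

9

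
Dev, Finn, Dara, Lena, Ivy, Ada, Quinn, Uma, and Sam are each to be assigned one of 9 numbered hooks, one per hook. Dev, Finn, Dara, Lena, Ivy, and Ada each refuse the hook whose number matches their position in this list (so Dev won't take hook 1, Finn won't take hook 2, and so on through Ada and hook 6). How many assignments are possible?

Let Aᵢ (for 1 ≤ i ≤ 6) be the placements that put person i in their forbidden hook. Any j of these fix j positions, leaving (9−j)! ways to fill the rest, and there are C(6,j) ways to pick which j.
By inclusion–exclusion, the number of valid placements is Σ_{j=0}^{6} (−1)^j C(6,j)·(9−j)!.
Computing: 362880 − 241920 + 75600 − 14400 + 1800 − 144 + 6 = 183822.

183822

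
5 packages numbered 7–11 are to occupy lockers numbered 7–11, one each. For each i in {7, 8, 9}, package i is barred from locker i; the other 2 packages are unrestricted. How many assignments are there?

64

Let Aᵢ (for i ∈ {7, 8, 9}) be the placements that put package i in its forbidden locker. Any j of these fix j positions, leaving (5−j)! ways to fill the rest, and there are C(3,j) ways to pick which j.
By inclusion–exclusion, the number of valid placements is Σ_{j=0}^{3} (−1)^j C(3,j)·(5−j)!.
Computing: 120 − 72 + 18 − 2 = 64.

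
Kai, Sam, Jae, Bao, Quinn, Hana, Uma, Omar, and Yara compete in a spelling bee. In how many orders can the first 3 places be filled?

504

This is an ordered selection of 3 from 9: P(9,3).
That gives 9 × 8 × 7 = 504.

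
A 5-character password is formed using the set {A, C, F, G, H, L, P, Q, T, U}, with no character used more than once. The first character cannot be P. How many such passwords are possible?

27216

The first character has 10−1 = 9 choices (anything except P).
The remaining 4 characters are filled from the other 9 symbols without repetition: 9 × 8 × 7 × 6 = 3024.
Total: 9 × 3024 = 27216.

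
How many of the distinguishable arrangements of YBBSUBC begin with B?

360

Fix B in the first position and arrange the remaining 6 letters.
Those 6 letters have B appearing twice, giving (6)!/(2!) = 360.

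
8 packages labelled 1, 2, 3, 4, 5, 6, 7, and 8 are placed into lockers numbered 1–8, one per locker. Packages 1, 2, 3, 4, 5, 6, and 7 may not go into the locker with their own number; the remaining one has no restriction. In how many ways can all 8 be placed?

16687

Let Aᵢ (for 1 ≤ i ≤ 7) be the placements that put package i in its forbidden locker. Any j of these fix j positions, leaving (8−j)! ways to fill the rest, and there are C(7,j) ways to pick which j.
By inclusion–exclusion, the number of valid placements is Σ_{j=0}^{7} (−1)^j C(7,j)·(8−j)!.
Computing: 40320 − 35280 + 15120 − 4200 + 840 − 126 + 14 − 1 = 16687.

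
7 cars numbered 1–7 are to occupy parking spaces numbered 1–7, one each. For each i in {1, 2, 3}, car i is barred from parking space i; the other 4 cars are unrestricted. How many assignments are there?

Let Aᵢ (for i ∈ {1, 2, 3}) be the placements that put car i in its forbidden parking space. Any j of these fix j positions, leaving (7−j)! ways to fill the rest, and there are C(3,j) ways to pick which j.
By inclusion–exclusion, the number of valid placements is Σ_{j=0}^{3} (−1)^j C(3,j)·(7−j)!.
Computing: 5040 − 2160 + 360 − 24 = 3216.

3216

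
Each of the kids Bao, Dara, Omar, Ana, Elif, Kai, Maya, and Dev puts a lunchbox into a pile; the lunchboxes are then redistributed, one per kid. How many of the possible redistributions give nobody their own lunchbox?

Count assignments avoiding every fixed point. For any j of the 8 kids fixed to their own lunchbox, the other 8−j can be arranged in (8−j)! ways.
By inclusion–exclusion this is Σ_{j=0}^{8} (−1)^j C(8,j)·(8−j)!.
Computing: 40320 − 40320 + 20160 − 6720 + 1680 − 336 + 56 − 8 + 1 = 14833.

14833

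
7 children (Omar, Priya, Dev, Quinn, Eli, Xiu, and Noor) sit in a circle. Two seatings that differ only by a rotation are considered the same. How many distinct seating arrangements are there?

Around a circle, 7 distinct people have 7!/7 = (6)! = 720 rotationally distinct seatings.

720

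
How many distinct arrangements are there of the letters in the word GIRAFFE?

2520

The 7 letters of GIRAFFE have repeats: F appearing twice.
The number of distinct arrangements is 7!/(2!) = 5040/2 = 2520.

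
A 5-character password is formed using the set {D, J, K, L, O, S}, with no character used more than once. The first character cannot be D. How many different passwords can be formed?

600

The first character has 6−1 = 5 choices (anything except D).
The remaining 4 characters are filled from the other 5 symbols without repetition: 5 × 4 × 3 × 2 = 120.
Total: 5 × 120 = 600.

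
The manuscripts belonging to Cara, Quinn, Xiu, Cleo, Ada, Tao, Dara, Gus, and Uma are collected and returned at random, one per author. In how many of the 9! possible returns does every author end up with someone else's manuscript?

This is the derangement count D_9: permutations of 9 items with no fixed point.
By inclusion–exclusion this is Σ_{j=0}^{9} (−1)^j C(9,j)·(9−j)!.
Computing: 362880 − 362880 + 181440 − 60480 + 15120 − 3024 + 504 − 72 + 9 − 1 = 133496.

133496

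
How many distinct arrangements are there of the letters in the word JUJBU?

30

Letter multiplicities in JUJBU: B×1, J×2, U×2.
So there are 5! / (2!·2!) = 30 distinguishable arrangements.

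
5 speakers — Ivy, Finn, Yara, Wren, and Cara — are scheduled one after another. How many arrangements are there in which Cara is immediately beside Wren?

Treat {Cara, Wren} as a single unit. There are 4 units to order, and the pair itself can be ordered 2 ways.
That gives 2 × 4! = 2 × 24 = 48.

48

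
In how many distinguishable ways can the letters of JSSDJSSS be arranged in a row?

168

The 8 letters of JSSDJSSS have repeats: J appearing twice and S appearing 5 times.
So there are 8! / (5!·2!) = 168 distinguishable arrangements.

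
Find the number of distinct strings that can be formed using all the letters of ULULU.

Letter multiplicities in ULULU: L×2, U×3.
The number of distinct arrangements is 5!/(3!·2!) = 120/12 = 10.

10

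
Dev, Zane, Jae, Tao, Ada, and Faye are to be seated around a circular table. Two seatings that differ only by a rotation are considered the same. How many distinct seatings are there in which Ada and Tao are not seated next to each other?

Without the restriction there are (5)! = 120 seatings.
Those with Ada next to Tao: fuse the pair into one unit and seat 5 units around a circle — 2·(4)! = 48.
Subtracting, 120 − 48 = 72.

72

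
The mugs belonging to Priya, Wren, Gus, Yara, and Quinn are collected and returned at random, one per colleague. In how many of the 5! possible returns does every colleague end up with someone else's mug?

This is the derangement count D_5: permutations of 5 items with no fixed point.
By inclusion–exclusion this is Σ_{j=0}^{5} (−1)^j C(5,j)·(5−j)!.
Computing: 120 − 120 + 60 − 20 + 5 − 1 = 44.

44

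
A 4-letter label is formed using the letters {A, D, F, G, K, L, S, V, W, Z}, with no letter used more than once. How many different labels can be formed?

5040

With no repetition, fill the 4 letters in order: 10 choices, then 9, down to 7.
10 × 9 × 8 × 7 = 5040.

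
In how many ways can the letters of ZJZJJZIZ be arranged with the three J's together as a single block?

Treat the 3 copies of J as a single block. The multiset to arrange is then {JJJ, I, Z, Z, Z, Z}, 6 items in all.
That gives (6)!/(4!) = 30 arrangements.

30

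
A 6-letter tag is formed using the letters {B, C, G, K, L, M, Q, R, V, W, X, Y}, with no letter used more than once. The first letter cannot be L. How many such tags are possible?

The first letter has 12−1 = 11 choices (anything except L).
The remaining 5 letters are filled from the other 11 symbols without repetition: 11 × 10 × 9 × 8 × 7 = 55440.
Total: 11 × 55440 = 609840.

609840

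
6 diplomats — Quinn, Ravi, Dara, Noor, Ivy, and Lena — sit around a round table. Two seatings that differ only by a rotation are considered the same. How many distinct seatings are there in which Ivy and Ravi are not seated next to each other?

All circular seatings of 6 people number (5)! = 120.
Seatings with Ivy beside Ravi: treat them as a block with 2 internal orders, giving 2 × (4)! = 48.
Subtracting, 120 − 48 = 72.

72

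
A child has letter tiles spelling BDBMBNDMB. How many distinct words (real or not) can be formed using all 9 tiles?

BDBMBNDMB has 9 letters with B appearing 4 times, D appearing twice, and M appearing twice.
So there are 9! / (4!·2!·2!) = 3780 distinguishable arrangements.

3780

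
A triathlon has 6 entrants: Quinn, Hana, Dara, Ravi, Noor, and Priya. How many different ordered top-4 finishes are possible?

360

This is an ordered selection of 4 from 6: P(6,4).
That gives 6 × 5 × 4 × 3 = 360.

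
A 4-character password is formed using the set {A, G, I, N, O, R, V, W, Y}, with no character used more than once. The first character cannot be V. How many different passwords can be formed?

2688

The first character has 9−1 = 8 choices (anything except V).
The remaining 3 characters are filled from the other 8 symbols without repetition: 8 × 7 × 6 = 336.
Total: 8 × 336 = 2688.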